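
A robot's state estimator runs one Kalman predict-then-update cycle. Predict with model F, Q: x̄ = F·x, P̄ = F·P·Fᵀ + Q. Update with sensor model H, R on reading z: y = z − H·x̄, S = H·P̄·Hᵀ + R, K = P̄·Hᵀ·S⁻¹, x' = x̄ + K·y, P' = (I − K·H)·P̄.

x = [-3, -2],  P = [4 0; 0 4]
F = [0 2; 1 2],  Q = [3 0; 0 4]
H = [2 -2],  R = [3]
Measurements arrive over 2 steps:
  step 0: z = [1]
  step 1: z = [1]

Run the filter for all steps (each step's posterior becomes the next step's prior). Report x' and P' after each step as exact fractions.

step 0: x' = [-218/47, -249/47], P' = [857/47 848/47; 848/47 872/47]
step 1: x' = [-5204/977, -29046/4885], P' = [34279/977 35212/977; 35212/977 184283/4885]

step 0: x̄ = F·x = [-4, -7]
step 0: P̄ = F·P·Fᵀ + Q = [19 16; 16 24]
step 0: y = z − H·x̄ = [-5]
step 0: S = H·P̄·Hᵀ + R = [47]
step 0: K = P̄·Hᵀ·S⁻¹ = [6/47; -16/47]
step 0: x' = x̄ + K·y = [-218/47, -249/47]
step 0: P' = (I − K·H)·P̄ = [857/47 848/47; 848/47 872/47]
step 1: x̄ = F·x = [-498/47, -716/47]
step 1: P̄ = F·P·Fᵀ + Q = [3629/47 5184/47; 5184/47 7925/47]
step 1: y = z − H·x̄ = [-389/47]
step 1: S = H·P̄·Hᵀ + R = [4885/47]
step 1: K = P̄·Hᵀ·S⁻¹ = [-622/977; -5482/4885]
step 1: x' = x̄ + K·y = [-5204/977, -29046/4885]
step 1: P' = (I − K·H)·P̄ = [34279/977 35212/977; 35212/977 184283/4885]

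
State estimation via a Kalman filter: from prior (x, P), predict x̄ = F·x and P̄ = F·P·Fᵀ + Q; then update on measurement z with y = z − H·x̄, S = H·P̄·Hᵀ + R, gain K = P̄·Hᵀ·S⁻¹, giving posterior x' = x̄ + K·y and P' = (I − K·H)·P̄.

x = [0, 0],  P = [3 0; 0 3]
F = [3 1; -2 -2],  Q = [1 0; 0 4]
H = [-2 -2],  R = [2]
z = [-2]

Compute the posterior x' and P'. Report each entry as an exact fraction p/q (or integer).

x' = [14/23, 8/23]
P' = [615/23 -608/23; -608/23 612/23]

x̄ = F·x = [0, 0]
P̄ = F·P·Fᵀ + Q = [31 -24; -24 28]
y = z − H·x̄ = [-2]
S = H·P̄·Hᵀ + R = [46]
K = P̄·Hᵀ·S⁻¹ = [-7/23; -4/23]
x' = x̄ + K·y = [14/23, 8/23]
P' = (I − K·H)·P̄ = [615/23 -608/23; -608/23 612/23]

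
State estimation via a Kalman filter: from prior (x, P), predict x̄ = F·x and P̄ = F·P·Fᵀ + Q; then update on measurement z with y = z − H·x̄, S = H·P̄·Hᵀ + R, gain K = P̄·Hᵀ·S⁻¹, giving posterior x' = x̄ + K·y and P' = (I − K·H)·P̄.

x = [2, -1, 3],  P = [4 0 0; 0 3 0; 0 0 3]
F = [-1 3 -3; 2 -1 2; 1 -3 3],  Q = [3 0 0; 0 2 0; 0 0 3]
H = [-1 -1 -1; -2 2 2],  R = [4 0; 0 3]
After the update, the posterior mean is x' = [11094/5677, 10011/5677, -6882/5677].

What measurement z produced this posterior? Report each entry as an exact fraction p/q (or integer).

z = [-3, -3]

x̄ = F·x = [-14, 11, 14]
P̄ = F·P·Fᵀ + Q = [61 -35 -58; -35 33 35; -58 35 61]
S = H·P̄·Hᵀ + R = [43 -206; -206 1647]
K = P̄·Hᵀ·S⁻¹ = [-10744/28385 -6652/28385; -2383/5677 412/5677; 862/28385 5416/28385]
x' − x̄ = [90572/5677, -52436/5677, -86360/5677] = K·y
y = (KᵀK)⁻¹·Kᵀ·(x' − x̄) = [8, -81]
z = y + H·x̄ = [8, -81] + [-11, 78] = [-3, -3]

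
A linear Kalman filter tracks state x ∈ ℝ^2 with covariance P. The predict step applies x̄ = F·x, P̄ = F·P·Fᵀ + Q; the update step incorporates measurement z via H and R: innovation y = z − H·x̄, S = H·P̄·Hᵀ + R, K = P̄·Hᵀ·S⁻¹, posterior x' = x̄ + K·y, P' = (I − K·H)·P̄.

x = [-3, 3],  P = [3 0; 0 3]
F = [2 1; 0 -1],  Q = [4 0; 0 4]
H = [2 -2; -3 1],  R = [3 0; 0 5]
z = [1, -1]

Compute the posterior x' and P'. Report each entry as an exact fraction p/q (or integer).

x̄ = F·x = [-3, -3]
P̄ = F·P·Fᵀ + Q = [19 -3; -3 7]
y = z − H·x̄ = [1, -7]
S = H·P̄·Hᵀ + R = [131 -152; -152 201]
K = P̄·Hᵀ·S⁻¹ = [-276/3227 -1172/3227; -1588/3227 -944/3227]
x' = x̄ + K·y = [-1753/3227, -4661/3227]
P' = (I − K·H)·P̄ = [3137/3227 3551/3227; 3551/3227 5933/3227]

x' = [-1753/3227, -4661/3227]
P' = [3137/3227 3551/3227; 3551/3227 5933/3227]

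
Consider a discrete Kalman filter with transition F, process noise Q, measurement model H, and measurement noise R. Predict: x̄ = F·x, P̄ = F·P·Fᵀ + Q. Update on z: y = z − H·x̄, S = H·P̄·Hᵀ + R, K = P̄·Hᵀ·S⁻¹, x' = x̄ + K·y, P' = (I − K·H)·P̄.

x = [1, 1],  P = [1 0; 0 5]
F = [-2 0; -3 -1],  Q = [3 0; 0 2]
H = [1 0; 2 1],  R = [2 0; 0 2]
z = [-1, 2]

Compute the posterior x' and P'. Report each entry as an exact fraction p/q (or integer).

x' = [3/23, 26/23]
P' = [18/23 -28/23; -28/23 412/115]

x̄ = F·x = [-2, -4]
P̄ = F·P·Fᵀ + Q = [7 6; 6 16]
y = z − H·x̄ = [1, 10]
S = H·P̄·Hᵀ + R = [9 20; 20 70]
K = P̄·Hᵀ·S⁻¹ = [9/23 4/23; -14/23 66/115]
x' = x̄ + K·y = [3/23, 26/23]
P' = (I − K·H)·P̄ = [18/23 -28/23; -28/23 412/115]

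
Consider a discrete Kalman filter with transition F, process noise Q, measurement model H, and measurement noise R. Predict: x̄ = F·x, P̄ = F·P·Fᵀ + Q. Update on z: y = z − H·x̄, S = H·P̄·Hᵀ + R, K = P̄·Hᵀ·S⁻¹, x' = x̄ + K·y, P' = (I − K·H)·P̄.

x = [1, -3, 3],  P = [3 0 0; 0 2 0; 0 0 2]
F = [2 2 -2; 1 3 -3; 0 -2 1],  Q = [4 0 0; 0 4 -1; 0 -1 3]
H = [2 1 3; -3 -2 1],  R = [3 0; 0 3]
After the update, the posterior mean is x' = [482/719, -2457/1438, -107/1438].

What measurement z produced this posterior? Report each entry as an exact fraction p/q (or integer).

x̄ = F·x = [-10, -17, 9]
P̄ = F·P·Fᵀ + Q = [32 30 -12; 30 43 -19; -12 -19 13]
S = H·P̄·Hᵀ + R = [153 -270; -270 984]
K = P̄·Hᵀ·S⁻¹ = [976/6471 -93/719; -1231/12942 -645/2876; 3259/12942 453/2876]
x' − x̄ = [7672/719, 21989/1438, -13049/1438] = K·y
y = (KᵀK)⁻¹·Kᵀ·(x' − x̄) = [9, -72]
z = y + H·x̄ = [9, -72] + [-10, 73] = [-1, 1]

z = [-1, 1]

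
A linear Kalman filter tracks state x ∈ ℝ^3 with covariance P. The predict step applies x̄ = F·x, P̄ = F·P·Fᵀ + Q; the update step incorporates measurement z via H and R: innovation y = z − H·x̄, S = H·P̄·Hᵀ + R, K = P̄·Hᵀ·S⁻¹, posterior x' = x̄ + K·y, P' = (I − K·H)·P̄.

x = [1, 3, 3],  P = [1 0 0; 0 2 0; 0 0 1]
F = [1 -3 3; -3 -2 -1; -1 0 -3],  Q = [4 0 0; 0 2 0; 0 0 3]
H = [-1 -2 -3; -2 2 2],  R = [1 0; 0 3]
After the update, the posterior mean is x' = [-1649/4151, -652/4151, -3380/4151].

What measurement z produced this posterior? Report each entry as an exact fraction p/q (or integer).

x̄ = F·x = [1, -12, -10]
P̄ = F·P·Fᵀ + Q = [32 6 -10; 6 20 6; -10 6 13]
S = H·P̄·Hᵀ + R = [266 -182; -182 343]
K = P̄·Hᵀ·S⁻¹ = [-1279/4151 -1550/4151; -1048/4151 -72/4151; -501/8302 569/4151]
x' − x̄ = [-5800/4151, 49160/4151, 38130/4151] = K·y
y = (KᵀK)⁻¹·Kᵀ·(x' − x̄) = [-50, 45]
z = y + H·x̄ = [-50, 45] + [53, -46] = [3, -1]

z = [3, -1]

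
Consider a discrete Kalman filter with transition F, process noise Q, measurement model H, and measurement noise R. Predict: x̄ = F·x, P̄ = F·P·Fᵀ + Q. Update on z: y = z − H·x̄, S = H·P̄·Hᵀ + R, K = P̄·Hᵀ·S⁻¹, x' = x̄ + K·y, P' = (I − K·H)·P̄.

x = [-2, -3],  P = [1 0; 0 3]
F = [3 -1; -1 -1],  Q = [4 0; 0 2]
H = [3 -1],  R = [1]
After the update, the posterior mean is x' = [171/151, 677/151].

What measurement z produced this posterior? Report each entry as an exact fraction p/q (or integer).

x̄ = F·x = [-3, 5]
P̄ = F·P·Fᵀ + Q = [16 0; 0 6]
S = H·P̄·Hᵀ + R = [151]
K = P̄·Hᵀ·S⁻¹ = [48/151; -6/151]
x' − x̄ = [624/151, -78/151] = K·y
y = (KᵀK)⁻¹·Kᵀ·(x' − x̄) = [13]
z = y + H·x̄ = [13] + [-14] = [-1]

z = [-1]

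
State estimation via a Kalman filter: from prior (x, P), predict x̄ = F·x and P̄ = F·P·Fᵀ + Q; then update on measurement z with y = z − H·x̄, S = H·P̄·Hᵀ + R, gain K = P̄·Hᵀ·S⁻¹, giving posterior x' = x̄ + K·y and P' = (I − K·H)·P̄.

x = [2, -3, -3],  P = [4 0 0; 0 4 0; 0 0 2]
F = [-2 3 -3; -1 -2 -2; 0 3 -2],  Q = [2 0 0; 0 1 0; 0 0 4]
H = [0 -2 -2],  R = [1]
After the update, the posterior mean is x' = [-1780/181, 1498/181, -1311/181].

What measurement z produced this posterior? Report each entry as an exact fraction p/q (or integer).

z = [-2]

x̄ = F·x = [-4, 10, -3]
P̄ = F·P·Fᵀ + Q = [72 -4 48; -4 29 -16; 48 -16 48]
S = H·P̄·Hᵀ + R = [181]
K = P̄·Hᵀ·S⁻¹ = [-88/181; -26/181; -64/181]
x' − x̄ = [-1056/181, -312/181, -768/181] = K·y
y = (KᵀK)⁻¹·Kᵀ·(x' − x̄) = [12]
z = y + H·x̄ = [12] + [-14] = [-2]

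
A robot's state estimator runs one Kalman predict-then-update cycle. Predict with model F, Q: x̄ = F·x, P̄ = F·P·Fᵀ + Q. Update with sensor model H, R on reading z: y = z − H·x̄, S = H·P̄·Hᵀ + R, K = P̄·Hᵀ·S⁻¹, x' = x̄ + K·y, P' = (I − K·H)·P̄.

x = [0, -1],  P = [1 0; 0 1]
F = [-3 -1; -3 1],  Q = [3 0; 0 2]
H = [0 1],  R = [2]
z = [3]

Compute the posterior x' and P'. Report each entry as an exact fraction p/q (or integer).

x' = [23/7, 17/7]
P' = [59/7 8/7; 8/7 12/7]

x̄ = F·x = [1, -1]
P̄ = F·P·Fᵀ + Q = [13 8; 8 12]
y = z − H·x̄ = [4]
S = H·P̄·Hᵀ + R = [14]
K = P̄·Hᵀ·S⁻¹ = [4/7; 6/7]
x' = x̄ + K·y = [23/7, 17/7]
P' = (I − K·H)·P̄ = [59/7 8/7; 8/7 12/7]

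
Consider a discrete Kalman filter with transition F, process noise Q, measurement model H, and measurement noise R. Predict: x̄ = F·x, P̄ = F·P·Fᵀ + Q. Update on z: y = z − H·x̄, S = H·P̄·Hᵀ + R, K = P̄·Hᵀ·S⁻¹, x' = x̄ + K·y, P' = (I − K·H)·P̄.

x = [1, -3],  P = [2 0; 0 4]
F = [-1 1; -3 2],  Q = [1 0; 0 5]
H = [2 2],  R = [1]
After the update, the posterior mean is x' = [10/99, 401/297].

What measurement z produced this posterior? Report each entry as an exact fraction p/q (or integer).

x̄ = F·x = [-4, -9]
P̄ = F·P·Fᵀ + Q = [7 14; 14 39]
S = H·P̄·Hᵀ + R = [297]
K = P̄·Hᵀ·S⁻¹ = [14/99; 106/297]
x' − x̄ = [406/99, 3074/297] = K·y
y = (KᵀK)⁻¹·Kᵀ·(x' − x̄) = [29]
z = y + H·x̄ = [29] + [-26] = [3]

z = [3]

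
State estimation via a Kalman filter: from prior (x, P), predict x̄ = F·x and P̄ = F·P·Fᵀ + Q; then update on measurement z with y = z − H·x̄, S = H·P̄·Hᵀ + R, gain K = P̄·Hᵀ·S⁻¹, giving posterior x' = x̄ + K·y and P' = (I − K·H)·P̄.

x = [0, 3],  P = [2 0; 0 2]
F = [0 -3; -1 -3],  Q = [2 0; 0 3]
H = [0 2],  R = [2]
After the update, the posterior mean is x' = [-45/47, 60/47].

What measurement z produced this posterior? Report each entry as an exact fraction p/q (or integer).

z = [3]

x̄ = F·x = [-9, -9]
P̄ = F·P·Fᵀ + Q = [20 18; 18 23]
S = H·P̄·Hᵀ + R = [94]
K = P̄·Hᵀ·S⁻¹ = [18/47; 23/47]
x' − x̄ = [378/47, 483/47] = K·y
y = (KᵀK)⁻¹·Kᵀ·(x' − x̄) = [21]
z = y + H·x̄ = [21] + [-18] = [3]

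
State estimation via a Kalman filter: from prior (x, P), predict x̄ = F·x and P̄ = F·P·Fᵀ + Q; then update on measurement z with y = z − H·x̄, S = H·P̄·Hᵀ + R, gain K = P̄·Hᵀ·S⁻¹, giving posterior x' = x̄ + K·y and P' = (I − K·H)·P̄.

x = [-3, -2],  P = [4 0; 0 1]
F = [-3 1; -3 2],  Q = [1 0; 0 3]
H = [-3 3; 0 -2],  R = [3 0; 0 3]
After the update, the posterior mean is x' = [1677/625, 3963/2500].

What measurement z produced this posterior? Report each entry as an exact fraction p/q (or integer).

z = [-3, -3]

x̄ = F·x = [7, 5]
P̄ = F·P·Fᵀ + Q = [38 38; 38 43]
S = H·P̄·Hᵀ + R = [48 -30; -30 175]
K = P̄·Hᵀ·S⁻¹ = [-38/125 -304/625; 3/500 -613/1250]
x' − x̄ = [-2698/625, -8537/2500] = K·y
y = (KᵀK)⁻¹·Kᵀ·(x' − x̄) = [3, 7]
z = y + H·x̄ = [3, 7] + [-6, -10] = [-3, -3]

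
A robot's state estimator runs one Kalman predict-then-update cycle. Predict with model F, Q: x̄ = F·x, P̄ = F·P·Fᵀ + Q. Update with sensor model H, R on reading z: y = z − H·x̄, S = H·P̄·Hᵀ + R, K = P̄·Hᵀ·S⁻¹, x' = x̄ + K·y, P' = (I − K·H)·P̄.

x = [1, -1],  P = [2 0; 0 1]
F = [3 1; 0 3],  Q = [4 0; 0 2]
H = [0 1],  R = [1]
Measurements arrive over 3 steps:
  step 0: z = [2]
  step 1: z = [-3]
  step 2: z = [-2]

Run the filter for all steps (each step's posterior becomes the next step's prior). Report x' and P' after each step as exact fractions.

step 0: x' = [13/4, 19/12], P' = [89/4 1/4; 1/4 11/12]
step 1: x' = [71/9, -104/45], P' = [1840/9 4/9; 4/9 41/45]
step 2: x' = [681/28, -205/84], P' = [309713/168 101/168; 101/168 51/56]

step 0: x̄ = F·x = [2, -3]
step 0: P̄ = F·P·Fᵀ + Q = [23 3; 3 11]
step 0: y = z − H·x̄ = [5]
step 0: S = H·P̄·Hᵀ + R = [12]
step 0: K = P̄·Hᵀ·S⁻¹ = [1/4; 11/12]
step 0: x' = x̄ + K·y = [13/4, 19/12]
step 0: P' = (I − K·H)·P̄ = [89/4 1/4; 1/4 11/12]
step 1: x̄ = F·x = [34/3, 19/4]
step 1: P̄ = F·P·Fᵀ + Q = [620/3 5; 5 41/4]
step 1: y = z − H·x̄ = [-31/4]
step 1: S = H·P̄·Hᵀ + R = [45/4]
step 1: K = P̄·Hᵀ·S⁻¹ = [4/9; 41/45]
step 1: x' = x̄ + K·y = [71/9, -104/45]
step 1: P' = (I − K·H)·P̄ = [1840/9 4/9; 4/9 41/45]
step 2: x̄ = F·x = [961/45, -104/15]
step 2: P̄ = F·P·Fᵀ + Q = [83141/45 101/15; 101/15 51/5]
step 2: y = z − H·x̄ = [74/15]
step 2: S = H·P̄·Hᵀ + R = [56/5]
step 2: K = P̄·Hᵀ·S⁻¹ = [101/168; 51/56]
step 2: x' = x̄ + K·y = [681/28, -205/84]
step 2: P' = (I − K·H)·P̄ = [309713/168 101/168; 101/168 51/56]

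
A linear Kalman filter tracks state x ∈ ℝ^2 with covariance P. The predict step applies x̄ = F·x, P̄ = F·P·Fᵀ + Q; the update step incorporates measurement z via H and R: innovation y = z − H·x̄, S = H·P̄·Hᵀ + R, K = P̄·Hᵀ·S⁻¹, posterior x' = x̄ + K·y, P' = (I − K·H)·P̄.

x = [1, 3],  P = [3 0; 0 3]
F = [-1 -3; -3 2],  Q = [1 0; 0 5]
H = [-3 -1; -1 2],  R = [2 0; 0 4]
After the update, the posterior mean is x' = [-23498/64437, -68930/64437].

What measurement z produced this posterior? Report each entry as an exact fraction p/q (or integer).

z = [2, -2]

x̄ = F·x = [-10, 3]
P̄ = F·P·Fᵀ + Q = [31 -9; -9 44]
S = H·P̄·Hᵀ + R = [271 50; 50 247]
K = P̄·Hᵀ·S⁻¹ = [-18298/64437 -9079/64437; -9049/64437 27137/64437]
x' − x̄ = [620872/64437, -262241/64437] = K·y
y = (KᵀK)⁻¹·Kᵀ·(x' − x̄) = [-25, -18]
z = y + H·x̄ = [-25, -18] + [27, 16] = [2, -2]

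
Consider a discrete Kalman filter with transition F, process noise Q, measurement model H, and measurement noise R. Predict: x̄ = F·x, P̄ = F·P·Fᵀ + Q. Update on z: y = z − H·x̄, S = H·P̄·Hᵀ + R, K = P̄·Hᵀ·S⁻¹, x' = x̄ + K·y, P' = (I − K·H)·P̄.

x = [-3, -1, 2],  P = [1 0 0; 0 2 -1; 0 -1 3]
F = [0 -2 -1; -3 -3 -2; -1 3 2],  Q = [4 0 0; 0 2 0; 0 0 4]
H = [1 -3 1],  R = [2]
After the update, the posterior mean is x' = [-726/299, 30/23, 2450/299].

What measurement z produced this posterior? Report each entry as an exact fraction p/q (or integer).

z = [2]

x̄ = F·x = [0, 8, 4]
P̄ = F·P·Fᵀ + Q = [11 11 -11; 11 29 -15; -11 -15 23]
S = H·P̄·Hᵀ + R = [299]
K = P̄·Hᵀ·S⁻¹ = [-33/299; -7/23; 57/299]
x' − x̄ = [-726/299, -154/23, 1254/299] = K·y
y = (KᵀK)⁻¹·Kᵀ·(x' − x̄) = [22]
z = y + H·x̄ = [22] + [-20] = [2]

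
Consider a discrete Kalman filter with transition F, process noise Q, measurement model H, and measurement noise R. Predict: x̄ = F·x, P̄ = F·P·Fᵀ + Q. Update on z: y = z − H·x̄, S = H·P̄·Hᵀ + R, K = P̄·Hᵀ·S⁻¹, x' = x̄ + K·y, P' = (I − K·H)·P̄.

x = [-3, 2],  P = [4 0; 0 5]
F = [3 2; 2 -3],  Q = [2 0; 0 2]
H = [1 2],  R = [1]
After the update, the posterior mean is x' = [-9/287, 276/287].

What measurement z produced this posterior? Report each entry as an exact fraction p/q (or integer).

x̄ = F·x = [-5, -12]
P̄ = F·P·Fᵀ + Q = [58 -6; -6 63]
S = H·P̄·Hᵀ + R = [287]
K = P̄·Hᵀ·S⁻¹ = [46/287; 120/287]
x' − x̄ = [1426/287, 3720/287] = K·y
y = (KᵀK)⁻¹·Kᵀ·(x' − x̄) = [31]
z = y + H·x̄ = [31] + [-29] = [2]

z = [2]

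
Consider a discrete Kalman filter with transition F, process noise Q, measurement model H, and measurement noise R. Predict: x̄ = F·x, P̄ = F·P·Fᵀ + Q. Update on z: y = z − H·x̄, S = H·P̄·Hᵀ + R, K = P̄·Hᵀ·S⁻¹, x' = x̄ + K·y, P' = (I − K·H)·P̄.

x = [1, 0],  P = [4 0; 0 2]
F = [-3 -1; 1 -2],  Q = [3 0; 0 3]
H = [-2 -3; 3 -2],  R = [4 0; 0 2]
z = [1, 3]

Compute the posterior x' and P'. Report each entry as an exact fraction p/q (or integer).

x' = [50615/95633, -64861/95633]
P' = [19062/95633 6548/95633; 6548/95633 24364/95633]

x̄ = F·x = [-3, 1]
P̄ = F·P·Fᵀ + Q = [41 -8; -8 15]
y = z − H·x̄ = [-2, 14]
S = H·P̄·Hᵀ + R = [207 -116; -116 527]
K = P̄·Hᵀ·S⁻¹ = [-14442/95633 22045/95633; -21547/95633 -14542/95633]
x' = x̄ + K·y = [50615/95633, -64861/95633]
P' = (I − K·H)·P̄ = [19062/95633 6548/95633; 6548/95633 24364/95633]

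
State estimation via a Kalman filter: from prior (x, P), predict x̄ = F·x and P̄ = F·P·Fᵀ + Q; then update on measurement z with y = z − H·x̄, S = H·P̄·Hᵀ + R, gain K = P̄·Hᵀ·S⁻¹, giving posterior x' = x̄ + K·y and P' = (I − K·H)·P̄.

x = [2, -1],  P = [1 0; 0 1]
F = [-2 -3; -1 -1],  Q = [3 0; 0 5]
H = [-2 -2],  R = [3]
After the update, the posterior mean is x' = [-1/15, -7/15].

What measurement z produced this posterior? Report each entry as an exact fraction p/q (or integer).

z = [1]

x̄ = F·x = [-1, -1]
P̄ = F·P·Fᵀ + Q = [16 5; 5 7]
S = H·P̄·Hᵀ + R = [135]
K = P̄·Hᵀ·S⁻¹ = [-14/45; -8/45]
x' − x̄ = [14/15, 8/15] = K·y
y = (KᵀK)⁻¹·Kᵀ·(x' − x̄) = [-3]
z = y + H·x̄ = [-3] + [4] = [1]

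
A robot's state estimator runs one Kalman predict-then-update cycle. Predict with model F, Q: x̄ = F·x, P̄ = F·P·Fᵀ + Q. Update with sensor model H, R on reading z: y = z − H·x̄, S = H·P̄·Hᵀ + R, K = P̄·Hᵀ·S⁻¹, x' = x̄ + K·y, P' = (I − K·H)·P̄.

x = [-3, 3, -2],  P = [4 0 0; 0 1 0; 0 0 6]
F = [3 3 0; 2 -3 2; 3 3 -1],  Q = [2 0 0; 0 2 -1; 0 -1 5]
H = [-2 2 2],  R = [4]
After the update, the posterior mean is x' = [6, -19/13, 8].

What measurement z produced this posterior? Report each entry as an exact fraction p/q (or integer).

z = [2]

x̄ = F·x = [0, -19, 2]
P̄ = F·P·Fᵀ + Q = [47 15 45; 15 51 2; 45 2 56]
S = H·P̄·Hᵀ + R = [156]
K = P̄·Hᵀ·S⁻¹ = [1/6; 19/39; 1/6]
x' − x̄ = [6, 228/13, 6] = K·y
y = (KᵀK)⁻¹·Kᵀ·(x' − x̄) = [36]
z = y + H·x̄ = [36] + [-34] = [2]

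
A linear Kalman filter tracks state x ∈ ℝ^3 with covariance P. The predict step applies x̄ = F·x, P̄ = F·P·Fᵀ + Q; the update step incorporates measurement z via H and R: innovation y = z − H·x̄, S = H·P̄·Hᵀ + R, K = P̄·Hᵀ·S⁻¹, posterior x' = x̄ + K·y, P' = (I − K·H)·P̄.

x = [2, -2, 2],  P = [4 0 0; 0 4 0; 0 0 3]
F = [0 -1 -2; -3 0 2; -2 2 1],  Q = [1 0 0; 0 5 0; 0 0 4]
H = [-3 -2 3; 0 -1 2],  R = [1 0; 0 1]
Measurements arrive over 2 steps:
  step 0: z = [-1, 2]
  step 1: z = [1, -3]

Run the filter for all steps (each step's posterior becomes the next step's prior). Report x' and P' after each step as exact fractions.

step 0: x' = [7119/5083, -10057/5083, -1029/5083], P' = [9158/5083 -44323/5083 -20951/5083; -44323/5083 529853/10166 132387/5083; -20951/5083 132387/5083 67368/5083]
step 1: x' = [-407808811/283081160, -109678645/56616232, -683116413/283081160], P' = [362347811/566162320 -206345211/113232464 -388859667/566162320; -206345211/113232464 1142564927/113232464 562346363/113232464; -388859667/566162320 562346363/113232464 1507369459/566162320]

step 0: x̄ = F·x = [-2, -2, -6]
step 0: P̄ = F·P·Fᵀ + Q = [17 -12 -14; -12 53 30; -14 30 39]
step 0: y = z − H·x̄ = [7, 12]
step 0: S = H·P̄·Hᵀ + R = [465 178; 178 90]
step 0: K = P̄·Hᵀ·S⁻¹ = [-1681/5083 2421/5083; 277/5083 -305/10166; 183/5083 2349/5083]
step 0: x' = x̄ + K·y = [7119/5083, -10057/5083, -1029/5083]
step 0: P' = (I − K·H)·P̄ = [9158/5083 -44323/5083 -20951/5083; -44323/5083 529853/10166 132387/5083; -20951/5083 132387/5083 67368/5083]
step 1: x̄ = F·x = [12115/5083, -23415/5083, -35381/5083]
step 1: P̄ = F·P·Fᵀ + Q = [2138059/10166 -792921/5083 -1498974/5083; -792921/5083 628721/5083 1131827/5083; -1498974/5083 1131827/5083 2151974/5083]
step 1: y = z − H·x̄ = [100741/5083, 32098/5083]
step 1: S = H·P̄·Hᵀ + R = [70787109/10166 12861578/5083; 12861578/5083 4714392/5083]
step 1: K = P̄·Hᵀ·S⁻¹ = [-47542581/141540580 254006721/566162320; 5236217/28308116 -17872201/113232464; 16305937/141540580 203007103/566162320]
step 1: x' = x̄ + K·y = [-407808811/283081160, -109678645/56616232, -683116413/283081160]
step 1: P' = (I − K·H)·P̄ = [362347811/566162320 -206345211/113232464 -388859667/566162320; -206345211/113232464 1142564927/113232464 562346363/113232464; -388859667/566162320 562346363/113232464 1507369459/566162320]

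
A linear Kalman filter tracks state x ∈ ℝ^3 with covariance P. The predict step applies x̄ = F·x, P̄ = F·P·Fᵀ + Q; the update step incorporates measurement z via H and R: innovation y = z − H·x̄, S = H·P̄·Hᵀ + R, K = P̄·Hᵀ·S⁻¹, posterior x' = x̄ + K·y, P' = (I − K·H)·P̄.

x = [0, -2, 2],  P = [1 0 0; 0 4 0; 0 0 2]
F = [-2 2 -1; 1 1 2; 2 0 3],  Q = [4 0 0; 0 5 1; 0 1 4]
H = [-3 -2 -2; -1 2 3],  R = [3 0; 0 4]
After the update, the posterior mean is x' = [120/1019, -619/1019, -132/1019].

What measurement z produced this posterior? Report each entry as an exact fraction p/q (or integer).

x̄ = F·x = [-6, 2, 6]
P̄ = F·P·Fᵀ + Q = [26 2 -10; 2 18 15; -10 15 26]
S = H·P̄·Hᵀ + R = [437 -238; -238 568]
K = P̄·Hᵀ·S⁻¹ = [-11898/47893 -9370/47893; -11047/95786 17387/191572; -363/47893 19595/95786]
x' − x̄ = [6234/1019, -2657/1019, -6246/1019] = K·y
y = (KᵀK)⁻¹·Kᵀ·(x' − x̄) = [-1, -30]
z = y + H·x̄ = [-1, -30] + [2, 28] = [1, -2]

z = [1, -2]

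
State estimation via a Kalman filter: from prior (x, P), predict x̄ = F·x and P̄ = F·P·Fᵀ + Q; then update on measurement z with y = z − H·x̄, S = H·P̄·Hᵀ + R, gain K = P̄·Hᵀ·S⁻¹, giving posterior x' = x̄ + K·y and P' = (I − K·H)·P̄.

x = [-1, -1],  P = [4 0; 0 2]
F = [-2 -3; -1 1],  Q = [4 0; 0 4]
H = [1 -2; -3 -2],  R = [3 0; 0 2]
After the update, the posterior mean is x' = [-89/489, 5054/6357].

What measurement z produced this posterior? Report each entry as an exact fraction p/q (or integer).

z = [-2, -1]

x̄ = F·x = [5, 0]
P̄ = F·P·Fᵀ + Q = [38 2; 2 10]
S = H·P̄·Hᵀ + R = [73 -66; -66 408]
K = P̄·Hᵀ·S⁻¹ = [39/163 -245/978; -755/2119 -1543/12714]
x' − x̄ = [-2534/489, 5054/6357] = K·y
y = (KᵀK)⁻¹·Kᵀ·(x' − x̄) = [-7, 14]
z = y + H·x̄ = [-7, 14] + [5, -15] = [-2, -1]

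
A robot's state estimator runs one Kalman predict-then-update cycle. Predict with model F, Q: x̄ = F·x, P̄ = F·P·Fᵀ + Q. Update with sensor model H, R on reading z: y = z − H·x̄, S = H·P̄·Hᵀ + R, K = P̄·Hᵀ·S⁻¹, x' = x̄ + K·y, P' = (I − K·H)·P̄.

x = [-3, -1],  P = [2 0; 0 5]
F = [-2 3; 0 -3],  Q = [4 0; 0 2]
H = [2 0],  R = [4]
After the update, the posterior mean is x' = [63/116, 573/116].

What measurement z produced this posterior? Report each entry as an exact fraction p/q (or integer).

x̄ = F·x = [3, 3]
P̄ = F·P·Fᵀ + Q = [57 -45; -45 47]
S = H·P̄·Hᵀ + R = [232]
K = P̄·Hᵀ·S⁻¹ = [57/116; -45/116]
x' − x̄ = [-285/116, 225/116] = K·y
y = (KᵀK)⁻¹·Kᵀ·(x' − x̄) = [-5]
z = y + H·x̄ = [-5] + [6] = [1]

z = [1]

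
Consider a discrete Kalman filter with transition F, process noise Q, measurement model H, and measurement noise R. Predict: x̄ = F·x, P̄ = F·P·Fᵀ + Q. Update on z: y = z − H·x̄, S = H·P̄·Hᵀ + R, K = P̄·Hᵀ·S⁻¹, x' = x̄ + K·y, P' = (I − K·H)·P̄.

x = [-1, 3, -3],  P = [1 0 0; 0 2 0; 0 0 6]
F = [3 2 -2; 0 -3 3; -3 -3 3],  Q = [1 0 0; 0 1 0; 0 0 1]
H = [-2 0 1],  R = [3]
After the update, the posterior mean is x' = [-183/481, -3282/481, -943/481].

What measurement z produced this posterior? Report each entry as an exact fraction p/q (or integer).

x̄ = F·x = [9, -18, -15]
P̄ = F·P·Fᵀ + Q = [42 -48 -57; -48 73 72; -57 72 82]
S = H·P̄·Hᵀ + R = [481]
K = P̄·Hᵀ·S⁻¹ = [-141/481; 168/481; 196/481]
x' − x̄ = [-4512/481, 5376/481, 6272/481] = K·y
y = (KᵀK)⁻¹·Kᵀ·(x' − x̄) = [32]
z = y + H·x̄ = [32] + [-33] = [-1]

z = [-1]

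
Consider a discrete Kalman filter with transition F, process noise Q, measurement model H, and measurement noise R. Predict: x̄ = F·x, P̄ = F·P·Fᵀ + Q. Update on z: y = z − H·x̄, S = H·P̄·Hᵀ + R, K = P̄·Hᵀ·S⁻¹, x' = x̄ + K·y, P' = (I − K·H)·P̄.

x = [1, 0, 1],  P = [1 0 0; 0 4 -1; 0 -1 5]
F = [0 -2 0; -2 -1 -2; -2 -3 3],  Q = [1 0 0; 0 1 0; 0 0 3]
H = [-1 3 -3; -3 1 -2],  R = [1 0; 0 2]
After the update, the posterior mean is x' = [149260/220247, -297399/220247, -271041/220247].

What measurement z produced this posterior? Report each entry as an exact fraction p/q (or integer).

x̄ = F·x = [0, -4, 1]
P̄ = F·P·Fᵀ + Q = [17 4 30; 4 25 -17; 30 -17 106]
S = H·P̄·Hᵀ + R = [1659 1205; 1205 1008]
K = P̄·Hᵀ·S⁻¹ = [33175/220247 -63038/220247; 66341/220247 -69037/220247; -17797/220247 -48426/220247]
x' − x̄ = [149260/220247, 583589/220247, -491288/220247] = K·y
y = (KᵀK)⁻¹·Kᵀ·(x' − x̄) = [14, 5]
z = y + H·x̄ = [14, 5] + [-15, -6] = [-1, -1]

z = [-1, -1]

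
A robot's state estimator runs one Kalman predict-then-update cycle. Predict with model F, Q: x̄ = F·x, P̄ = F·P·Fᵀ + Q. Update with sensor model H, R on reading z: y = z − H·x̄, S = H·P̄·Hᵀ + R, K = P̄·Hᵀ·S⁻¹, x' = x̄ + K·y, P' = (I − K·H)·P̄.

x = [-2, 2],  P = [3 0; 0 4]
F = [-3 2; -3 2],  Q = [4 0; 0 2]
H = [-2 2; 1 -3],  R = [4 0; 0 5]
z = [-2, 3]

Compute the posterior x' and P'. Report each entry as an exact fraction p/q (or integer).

x' = [424/1293, -300/431]
P' = [3959/1293 781/431; 781/431 607/431]

x̄ = F·x = [10, 10]
P̄ = F·P·Fᵀ + Q = [47 43; 43 45]
y = z − H·x̄ = [-2, 23]
S = H·P̄·Hᵀ + R = [28 -20; -20 199]
K = P̄·Hᵀ·S⁻¹ = [-808/1293 -614/1293; -87/431 -208/431]
x' = x̄ + K·y = [424/1293, -300/431]
P' = (I − K·H)·P̄ = [3959/1293 781/431; 781/431 607/431]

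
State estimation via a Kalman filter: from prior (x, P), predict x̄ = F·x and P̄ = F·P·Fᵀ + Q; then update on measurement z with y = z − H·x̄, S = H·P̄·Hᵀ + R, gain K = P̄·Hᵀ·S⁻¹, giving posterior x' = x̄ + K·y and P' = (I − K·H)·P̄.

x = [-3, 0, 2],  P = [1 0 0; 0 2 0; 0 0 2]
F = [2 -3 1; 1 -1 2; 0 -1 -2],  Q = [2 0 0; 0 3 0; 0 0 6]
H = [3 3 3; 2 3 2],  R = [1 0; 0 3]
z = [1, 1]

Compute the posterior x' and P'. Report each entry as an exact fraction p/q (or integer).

x' = [-1260/7801, 8869/7801, -5536/7801]
P' = [29050/7801 1380/7801 -30118/7801; 1380/7801 18890/7801 -21426/7801; -30118/7801 -21426/7801 53212/7801]

x̄ = F·x = [-4, 1, -4]
P̄ = F·P·Fᵀ + Q = [26 12 2; 12 14 -6; 2 -6 16]
y = z − H·x̄ = [22, 14]
S = H·P̄·Hᵀ + R = [649 492; 492 385]
K = P̄·Hᵀ·S⁻¹ = [936/7801 668/7801; -3468/7801 5526/7801; 5004/7801 -6030/7801]
x' = x̄ + K·y = [-1260/7801, 8869/7801, -5536/7801]
P' = (I − K·H)·P̄ = [29050/7801 1380/7801 -30118/7801; 1380/7801 18890/7801 -21426/7801; -30118/7801 -21426/7801 53212/7801]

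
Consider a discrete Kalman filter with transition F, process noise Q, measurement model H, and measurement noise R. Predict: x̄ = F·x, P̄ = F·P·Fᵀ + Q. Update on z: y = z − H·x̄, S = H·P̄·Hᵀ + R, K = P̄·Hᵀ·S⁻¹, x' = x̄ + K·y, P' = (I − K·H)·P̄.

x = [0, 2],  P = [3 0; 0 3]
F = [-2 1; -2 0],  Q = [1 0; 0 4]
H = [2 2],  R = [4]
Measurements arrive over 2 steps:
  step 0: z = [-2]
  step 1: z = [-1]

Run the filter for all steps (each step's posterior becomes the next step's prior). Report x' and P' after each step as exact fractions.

step 0: x̄ = F·x = [2, 0]
step 0: P̄ = F·P·Fᵀ + Q = [16 12; 12 16]
step 0: y = z − H·x̄ = [-6]
step 0: S = H·P̄·Hᵀ + R = [228]
step 0: K = P̄·Hᵀ·S⁻¹ = [14/57; 14/57]
step 0: x' = x̄ + K·y = [10/19, -28/19]
step 0: P' = (I − K·H)·P̄ = [128/57 -100/57; -100/57 128/57]
step 1: x̄ = F·x = [-48/19, -20/19]
step 1: P̄ = F·P·Fᵀ + Q = [1097/57 712/57; 712/57 740/57]
step 1: y = z − H·x̄ = [117/19]
step 1: S = H·P̄·Hᵀ + R = [4424/19]
step 1: K = P̄·Hᵀ·S⁻¹ = [603/2212; 121/553]
step 1: x' = x̄ + K·y = [-1875/2212, 163/553]
step 1: P' = (I − K·H)·P̄ = [6445/3318 -2318/1659; -2318/1659 3044/1659]

step 0: x' = [10/19, -28/19], P' = [128/57 -100/57; -100/57 128/57]
step 1: x' = [-1875/2212, 163/553], P' = [6445/3318 -2318/1659; -2318/1659 3044/1659]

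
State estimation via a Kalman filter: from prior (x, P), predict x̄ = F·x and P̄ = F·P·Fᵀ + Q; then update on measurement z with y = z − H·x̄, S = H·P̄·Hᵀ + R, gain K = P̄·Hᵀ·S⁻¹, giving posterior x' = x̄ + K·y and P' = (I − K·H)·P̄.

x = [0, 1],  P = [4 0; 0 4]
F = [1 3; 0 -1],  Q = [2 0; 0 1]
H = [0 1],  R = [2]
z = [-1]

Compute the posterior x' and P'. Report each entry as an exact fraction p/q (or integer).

x̄ = F·x = [3, -1]
P̄ = F·P·Fᵀ + Q = [42 -12; -12 5]
y = z − H·x̄ = [0]
S = H·P̄·Hᵀ + R = [7]
K = P̄·Hᵀ·S⁻¹ = [-12/7; 5/7]
x' = x̄ + K·y = [3, -1]
P' = (I − K·H)·P̄ = [150/7 -24/7; -24/7 10/7]

x' = [3, -1]
P' = [150/7 -24/7; -24/7 10/7]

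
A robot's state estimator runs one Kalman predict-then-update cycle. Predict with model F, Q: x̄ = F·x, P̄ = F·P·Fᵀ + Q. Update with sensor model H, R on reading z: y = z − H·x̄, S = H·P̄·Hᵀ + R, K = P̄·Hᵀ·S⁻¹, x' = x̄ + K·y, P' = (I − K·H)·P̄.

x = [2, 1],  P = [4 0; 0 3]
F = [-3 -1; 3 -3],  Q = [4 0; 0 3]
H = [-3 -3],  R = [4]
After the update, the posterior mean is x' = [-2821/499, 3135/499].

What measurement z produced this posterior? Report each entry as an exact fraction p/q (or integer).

x̄ = F·x = [-7, 3]
P̄ = F·P·Fᵀ + Q = [43 -27; -27 66]
S = H·P̄·Hᵀ + R = [499]
K = P̄·Hᵀ·S⁻¹ = [-48/499; -117/499]
x' − x̄ = [672/499, 1638/499] = K·y
y = (KᵀK)⁻¹·Kᵀ·(x' − x̄) = [-14]
z = y + H·x̄ = [-14] + [12] = [-2]

z = [-2]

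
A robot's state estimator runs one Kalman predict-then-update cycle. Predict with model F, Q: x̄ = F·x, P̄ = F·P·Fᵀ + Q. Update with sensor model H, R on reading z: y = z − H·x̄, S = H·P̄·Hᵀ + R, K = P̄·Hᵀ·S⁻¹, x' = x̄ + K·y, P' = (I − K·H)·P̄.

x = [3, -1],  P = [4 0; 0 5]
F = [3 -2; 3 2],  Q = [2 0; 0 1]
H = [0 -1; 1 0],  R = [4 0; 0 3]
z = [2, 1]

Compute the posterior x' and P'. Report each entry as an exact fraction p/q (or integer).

x̄ = F·x = [11, 7]
P̄ = F·P·Fᵀ + Q = [58 16; 16 57]
y = z − H·x̄ = [9, -10]
S = H·P̄·Hᵀ + R = [61 -16; -16 61]
K = P̄·Hᵀ·S⁻¹ = [-16/1155 1094/1155; -3221/3465 64/3465]
x' = x̄ + K·y = [1621/1155, -5374/3465]
P' = (I − K·H)·P̄ = [1094/385 64/1155; 64/1155 12884/3465]

x' = [1621/1155, -5374/3465]
P' = [1094/385 64/1155; 64/1155 12884/3465]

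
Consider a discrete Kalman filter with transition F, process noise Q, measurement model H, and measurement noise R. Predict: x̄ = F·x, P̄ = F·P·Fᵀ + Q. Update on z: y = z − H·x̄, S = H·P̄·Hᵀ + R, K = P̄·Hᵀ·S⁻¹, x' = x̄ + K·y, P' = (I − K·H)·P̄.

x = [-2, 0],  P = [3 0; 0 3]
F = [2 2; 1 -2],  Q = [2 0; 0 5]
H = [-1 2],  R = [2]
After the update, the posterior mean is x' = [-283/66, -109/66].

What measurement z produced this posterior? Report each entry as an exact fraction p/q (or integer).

z = [1]

x̄ = F·x = [-4, -2]
P̄ = F·P·Fᵀ + Q = [26 -6; -6 20]
S = H·P̄·Hᵀ + R = [132]
K = P̄·Hᵀ·S⁻¹ = [-19/66; 23/66]
x' − x̄ = [-19/66, 23/66] = K·y
y = (KᵀK)⁻¹·Kᵀ·(x' − x̄) = [1]
z = y + H·x̄ = [1] + [0] = [1]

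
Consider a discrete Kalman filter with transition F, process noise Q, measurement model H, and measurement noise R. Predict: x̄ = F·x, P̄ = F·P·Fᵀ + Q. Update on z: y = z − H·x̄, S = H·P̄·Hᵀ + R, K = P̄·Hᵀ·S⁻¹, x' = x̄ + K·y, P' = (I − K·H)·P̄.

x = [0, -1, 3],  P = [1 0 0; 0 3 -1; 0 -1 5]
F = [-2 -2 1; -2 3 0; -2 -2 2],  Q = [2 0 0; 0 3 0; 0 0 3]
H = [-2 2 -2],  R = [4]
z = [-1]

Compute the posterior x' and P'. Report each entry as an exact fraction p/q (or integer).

x' = [3/13, 719/494, 883/494]
P' = [47/13 63/13 20/13; 63/13 3357/247 2089/247; 20/13 2089/247 1808/247]

x̄ = F·x = [5, -3, 8]
P̄ = F·P·Fᵀ + Q = [27 -17 32; -17 34 -20; 32 -20 47]
y = z − H·x̄ = [31]
S = H·P̄·Hᵀ + R = [988]
K = P̄·Hᵀ·S⁻¹ = [-2/13; 71/494; -99/494]
x' = x̄ + K·y = [3/13, 719/494, 883/494]
P' = (I − K·H)·P̄ = [47/13 63/13 20/13; 63/13 3357/247 2089/247; 20/13 2089/247 1808/247]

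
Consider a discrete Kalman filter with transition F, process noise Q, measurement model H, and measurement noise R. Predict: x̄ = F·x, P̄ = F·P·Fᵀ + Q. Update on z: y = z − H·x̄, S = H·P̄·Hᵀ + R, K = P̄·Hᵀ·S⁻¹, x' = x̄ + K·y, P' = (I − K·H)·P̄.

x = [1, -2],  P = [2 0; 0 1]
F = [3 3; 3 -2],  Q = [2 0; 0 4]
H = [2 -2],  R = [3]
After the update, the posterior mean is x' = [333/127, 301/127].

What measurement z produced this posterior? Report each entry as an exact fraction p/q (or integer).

z = [1]

x̄ = F·x = [-3, 7]
P̄ = F·P·Fᵀ + Q = [29 12; 12 26]
S = H·P̄·Hᵀ + R = [127]
K = P̄·Hᵀ·S⁻¹ = [34/127; -28/127]
x' − x̄ = [714/127, -588/127] = K·y
y = (KᵀK)⁻¹·Kᵀ·(x' − x̄) = [21]
z = y + H·x̄ = [21] + [-20] = [1]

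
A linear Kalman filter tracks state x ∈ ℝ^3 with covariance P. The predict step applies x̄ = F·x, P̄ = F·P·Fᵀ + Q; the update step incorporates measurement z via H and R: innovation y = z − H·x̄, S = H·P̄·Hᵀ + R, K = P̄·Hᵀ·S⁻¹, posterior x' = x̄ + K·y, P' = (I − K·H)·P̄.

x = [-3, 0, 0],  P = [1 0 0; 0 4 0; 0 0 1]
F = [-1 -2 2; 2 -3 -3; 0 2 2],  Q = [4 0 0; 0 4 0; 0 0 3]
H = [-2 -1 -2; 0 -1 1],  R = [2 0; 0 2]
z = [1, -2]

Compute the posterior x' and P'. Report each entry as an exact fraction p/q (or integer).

x̄ = F·x = [3, -6, 0]
P̄ = F·P·Fᵀ + Q = [25 16 -12; 16 53 -30; -12 -30 23]
y = z − H·x̄ = [1, -8]
S = H·P̄·Hᵀ + R = [95 33; 33 138]
K = P̄·Hᵀ·S⁻¹ = [-1624/4007 -1274/12021; -237/4007 -7060/12021; -215/4007 4771/12021]
x' = x̄ + K·y = [41383/12021, -16357/12021, -38813/12021]
P' = (I − K·H)·P̄ = [60229/12021 -35206/12021 -37754/12021; -35206/12021 33358/12021 19238/12021; -37754/12021 19238/12021 28780/12021]

x' = [41383/12021, -16357/12021, -38813/12021]
P' = [60229/12021 -35206/12021 -37754/12021; -35206/12021 33358/12021 19238/12021; -37754/12021 19238/12021 28780/12021]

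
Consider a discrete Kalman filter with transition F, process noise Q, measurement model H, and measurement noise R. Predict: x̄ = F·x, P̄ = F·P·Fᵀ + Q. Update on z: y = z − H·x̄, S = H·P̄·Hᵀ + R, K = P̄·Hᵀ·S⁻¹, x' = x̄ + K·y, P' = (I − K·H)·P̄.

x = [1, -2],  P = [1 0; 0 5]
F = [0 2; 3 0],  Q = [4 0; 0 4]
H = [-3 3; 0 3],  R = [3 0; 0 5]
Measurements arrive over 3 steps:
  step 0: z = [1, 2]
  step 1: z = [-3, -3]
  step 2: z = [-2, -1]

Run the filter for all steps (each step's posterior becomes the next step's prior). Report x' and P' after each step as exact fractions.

step 0: x̄ = F·x = [-4, 3]
step 0: P̄ = F·P·Fᵀ + Q = [24 0; 0 13]
step 0: y = z − H·x̄ = [-20, -7]
step 0: S = H·P̄·Hᵀ + R = [336 117; 117 122]
step 0: K = P̄·Hᵀ·S⁻¹ = [-2928/9101 2808/9101; 65/9101 2847/9101]
step 0: x' = x̄ + K·y = [2500/9101, 6074/9101]
step 0: P' = (I − K·H)·P̄ = [7608/9101 4680/9101; 4680/9101 4745/9101]
step 1: x̄ = F·x = [12148/9101, 7500/9101]
step 1: P̄ = F·P·Fᵀ + Q = [55384/9101 28080/9101; 28080/9101 104876/9101]
step 1: y = z − H·x̄ = [-13359/9101, -49803/9101]
step 1: S = H·P̄·Hᵀ + R = [964203/9101 691164/9101; 691164/9101 989389/9101]
step 1: K = P̄·Hᵀ·S⁻¹ = [-5100776/17443657 5048496/17443657; 383980/17443657 5278884/17443657]
step 1: x' = x̄ + K·y = [3144332/17443657, -15075972/17443657]
step 1: P' = (I − K·H)·P̄ = [13514936/17443657 8414160/17443657; 8414160/17443657 8798140/17443657]
step 2: x̄ = F·x = [-30151944/17443657, 9432996/17443657]
step 2: P̄ = F·P·Fᵀ + Q = [104967188/17443657 50484960/17443657; 50484960/17443657 191409052/17443657]
step 2: y = z − H·x̄ = [-153642134/17443657, -45742645/17443657]
step 2: S = H·P̄·Hᵀ + R = [1810987851/17443657 1268316828/17443657; 1268316828/17443657 1809899753/17443657]
step 2: K = P̄·Hᵀ·S⁻¹ = [-9323635252/31894666889 9202678992/31894666889; 704620460/31894666889 9625451268/31894666889]
step 2: x' = x̄ + K·y = [2858467616/31894666889, -14199472408/31894666889]
step 2: P' = (I − K·H)·P̄ = [24661433572/31894666889 15337798320/31894666889; 15337798320/31894666889 16042418780/31894666889]

step 0: x' = [2500/9101, 6074/9101], P' = [7608/9101 4680/9101; 4680/9101 4745/9101]
step 1: x' = [3144332/17443657, -15075972/17443657], P' = [13514936/17443657 8414160/17443657; 8414160/17443657 8798140/17443657]
step 2: x' = [2858467616/31894666889, -14199472408/31894666889], P' = [24661433572/31894666889 15337798320/31894666889; 15337798320/31894666889 16042418780/31894666889]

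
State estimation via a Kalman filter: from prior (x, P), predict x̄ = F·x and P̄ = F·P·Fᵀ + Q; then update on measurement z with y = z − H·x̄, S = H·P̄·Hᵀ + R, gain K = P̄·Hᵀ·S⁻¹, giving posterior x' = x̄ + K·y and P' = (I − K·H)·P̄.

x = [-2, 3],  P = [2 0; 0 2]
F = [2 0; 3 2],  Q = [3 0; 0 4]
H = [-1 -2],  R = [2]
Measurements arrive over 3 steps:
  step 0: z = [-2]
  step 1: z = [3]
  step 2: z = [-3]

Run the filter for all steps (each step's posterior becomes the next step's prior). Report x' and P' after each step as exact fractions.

step 0: x̄ = F·x = [-4, 0]
step 0: P̄ = F·P·Fᵀ + Q = [11 12; 12 30]
step 0: y = z − H·x̄ = [-6]
step 0: S = H·P̄·Hᵀ + R = [181]
step 0: K = P̄·Hᵀ·S⁻¹ = [-35/181; -72/181]
step 0: x' = x̄ + K·y = [-514/181, 432/181]
step 0: P' = (I − K·H)·P̄ = [766/181 -348/181; -348/181 246/181]
step 1: x̄ = F·x = [-1028/181, -678/181]
step 1: P̄ = F·P·Fᵀ + Q = [3607/181 3204/181; 3204/181 4426/181]
step 1: y = z − H·x̄ = [-1841/181]
step 1: S = H·P̄·Hᵀ + R = [34489/181]
step 1: K = P̄·Hᵀ·S⁻¹ = [-10015/34489; -12056/34489]
step 1: x' = x̄ + K·y = [-13431/4927, -938/4927]
step 1: P' = (I − K·H)·P̄ = [133158/34489 -56564/34489; -56564/34489 40338/34489]
step 2: x̄ = F·x = [-26862/4927, -42169/4927]
step 2: P̄ = F·P·Fᵀ + Q = [636099/34489 572692/34489; 572692/34489 818962/34489]
step 2: y = z − H·x̄ = [-125981/4927]
step 2: S = H·P̄·Hᵀ + R = [6271693/34489]
step 2: K = P̄·Hᵀ·S⁻¹ = [-1781483/6271693; -2210616/6271693]
step 2: x' = x̄ + K·y = [11358391/6271693, 2846477/6271693]
step 2: P' = (I − K·H)·P̄ = [23652062/6271693 -10044548/6271693; -10044548/6271693 7232890/6271693]

step 0: x' = [-514/181, 432/181], P' = [766/181 -348/181; -348/181 246/181]
step 1: x' = [-13431/4927, -938/4927], P' = [133158/34489 -56564/34489; -56564/34489 40338/34489]
step 2: x' = [11358391/6271693, 2846477/6271693], P' = [23652062/6271693 -10044548/6271693; -10044548/6271693 7232890/6271693]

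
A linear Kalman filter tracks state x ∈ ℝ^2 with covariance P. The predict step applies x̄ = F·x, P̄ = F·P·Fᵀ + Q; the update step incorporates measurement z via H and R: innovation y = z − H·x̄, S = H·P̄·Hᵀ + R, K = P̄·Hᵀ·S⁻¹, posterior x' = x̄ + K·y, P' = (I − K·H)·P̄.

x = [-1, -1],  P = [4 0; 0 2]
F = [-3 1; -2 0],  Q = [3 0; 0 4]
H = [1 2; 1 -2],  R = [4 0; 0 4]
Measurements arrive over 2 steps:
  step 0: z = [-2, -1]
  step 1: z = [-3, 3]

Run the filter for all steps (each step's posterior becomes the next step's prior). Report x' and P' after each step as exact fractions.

step 0: x̄ = F·x = [2, 2]
step 0: P̄ = F·P·Fᵀ + Q = [41 24; 24 20]
step 0: y = z − H·x̄ = [-8, 1]
step 0: S = H·P̄·Hᵀ + R = [221 -39; -39 29]
step 0: K = P̄·Hᵀ·S⁻¹ = [577/1222 37/94; 154/611 -10/47]
step 0: x' = x̄ + K·y = [-1691/1222, -140/611]
step 0: P' = (I − K·H)·P̄ = [1058/611 48/611; 48/611 284/611]
step 1: x̄ = F·x = [4793/1222, 1691/611]
step 1: P̄ = F·P·Fᵀ + Q = [11351/611 6252/611; 6252/611 6676/611]
step 1: y = z − H·x̄ = [-1171/94, 5637/1222]
step 1: S = H·P̄·Hᵀ + R = [5039/47 -1181/47; -1181/47 15491/611]
step 1: K = P̄·Hᵀ·S⁻¹ = [143959/318762 118951/318762; 13276/53127 -11192/53127]
step 1: x' = x̄ + K·y = [2809/159381, -69979/53127]
step 1: P' = (I − K·H)·P̄ = [262910/159381 4168/53127; 4168/53127 8156/17709]

step 0: x' = [-1691/1222, -140/611], P' = [1058/611 48/611; 48/611 284/611]
step 1: x' = [2809/159381, -69979/53127], P' = [262910/159381 4168/53127; 4168/53127 8156/17709]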